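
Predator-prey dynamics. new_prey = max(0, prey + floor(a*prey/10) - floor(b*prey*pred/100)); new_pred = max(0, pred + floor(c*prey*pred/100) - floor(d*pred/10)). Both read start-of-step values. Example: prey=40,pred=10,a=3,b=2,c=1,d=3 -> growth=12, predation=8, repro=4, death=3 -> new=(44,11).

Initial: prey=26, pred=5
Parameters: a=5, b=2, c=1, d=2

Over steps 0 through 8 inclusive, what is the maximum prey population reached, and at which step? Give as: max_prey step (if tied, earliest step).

Step 1: prey: 26+13-2=37; pred: 5+1-1=5
Step 2: prey: 37+18-3=52; pred: 5+1-1=5
Step 3: prey: 52+26-5=73; pred: 5+2-1=6
Step 4: prey: 73+36-8=101; pred: 6+4-1=9
Step 5: prey: 101+50-18=133; pred: 9+9-1=17
Step 6: prey: 133+66-45=154; pred: 17+22-3=36
Step 7: prey: 154+77-110=121; pred: 36+55-7=84
Step 8: prey: 121+60-203=0; pred: 84+101-16=169
Max prey = 154 at step 6

Answer: 154 6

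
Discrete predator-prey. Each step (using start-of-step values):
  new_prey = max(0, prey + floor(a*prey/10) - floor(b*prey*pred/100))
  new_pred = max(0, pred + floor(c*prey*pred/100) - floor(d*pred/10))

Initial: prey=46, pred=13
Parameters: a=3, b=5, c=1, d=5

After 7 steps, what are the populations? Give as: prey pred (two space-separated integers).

Answer: 30 1

Derivation:
Step 1: prey: 46+13-29=30; pred: 13+5-6=12
Step 2: prey: 30+9-18=21; pred: 12+3-6=9
Step 3: prey: 21+6-9=18; pred: 9+1-4=6
Step 4: prey: 18+5-5=18; pred: 6+1-3=4
Step 5: prey: 18+5-3=20; pred: 4+0-2=2
Step 6: prey: 20+6-2=24; pred: 2+0-1=1
Step 7: prey: 24+7-1=30; pred: 1+0-0=1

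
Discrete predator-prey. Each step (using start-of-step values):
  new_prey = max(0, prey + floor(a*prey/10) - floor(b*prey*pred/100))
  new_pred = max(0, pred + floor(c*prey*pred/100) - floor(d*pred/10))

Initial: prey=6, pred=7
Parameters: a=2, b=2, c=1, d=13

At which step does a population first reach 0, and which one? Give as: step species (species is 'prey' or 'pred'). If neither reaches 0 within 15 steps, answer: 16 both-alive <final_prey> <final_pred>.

Answer: 1 pred

Derivation:
Step 1: prey: 6+1-0=7; pred: 7+0-9=0
First extinction: pred at step 1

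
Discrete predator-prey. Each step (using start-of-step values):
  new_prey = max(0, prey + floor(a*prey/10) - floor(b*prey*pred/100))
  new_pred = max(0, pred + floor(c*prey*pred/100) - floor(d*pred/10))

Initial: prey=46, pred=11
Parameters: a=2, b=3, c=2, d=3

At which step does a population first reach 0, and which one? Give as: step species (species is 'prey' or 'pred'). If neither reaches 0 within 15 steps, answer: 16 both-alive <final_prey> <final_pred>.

Answer: 16 both-alive 1 3

Derivation:
Step 1: prey: 46+9-15=40; pred: 11+10-3=18
Step 2: prey: 40+8-21=27; pred: 18+14-5=27
Step 3: prey: 27+5-21=11; pred: 27+14-8=33
Step 4: prey: 11+2-10=3; pred: 33+7-9=31
Step 5: prey: 3+0-2=1; pred: 31+1-9=23
Step 6: prey: 1+0-0=1; pred: 23+0-6=17
Step 7: prey: 1+0-0=1; pred: 17+0-5=12
Step 8: prey: 1+0-0=1; pred: 12+0-3=9
Step 9: prey: 1+0-0=1; pred: 9+0-2=7
Step 10: prey: 1+0-0=1; pred: 7+0-2=5
Step 11: prey: 1+0-0=1; pred: 5+0-1=4
Step 12: prey: 1+0-0=1; pred: 4+0-1=3
Step 13: prey: 1+0-0=1; pred: 3+0-0=3
Steps 14-15: state stable at prey=1, pred=3 (no change)
No extinction within 15 steps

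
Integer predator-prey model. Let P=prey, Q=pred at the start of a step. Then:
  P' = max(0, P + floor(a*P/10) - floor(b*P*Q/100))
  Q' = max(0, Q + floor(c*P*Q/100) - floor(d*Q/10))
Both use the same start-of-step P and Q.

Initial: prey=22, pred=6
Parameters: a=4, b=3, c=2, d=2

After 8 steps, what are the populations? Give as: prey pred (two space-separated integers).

Step 1: prey: 22+8-3=27; pred: 6+2-1=7
Step 2: prey: 27+10-5=32; pred: 7+3-1=9
Step 3: prey: 32+12-8=36; pred: 9+5-1=13
Step 4: prey: 36+14-14=36; pred: 13+9-2=20
Step 5: prey: 36+14-21=29; pred: 20+14-4=30
Step 6: prey: 29+11-26=14; pred: 30+17-6=41
Step 7: prey: 14+5-17=2; pred: 41+11-8=44
Step 8: prey: 2+0-2=0; pred: 44+1-8=37

Answer: 0 37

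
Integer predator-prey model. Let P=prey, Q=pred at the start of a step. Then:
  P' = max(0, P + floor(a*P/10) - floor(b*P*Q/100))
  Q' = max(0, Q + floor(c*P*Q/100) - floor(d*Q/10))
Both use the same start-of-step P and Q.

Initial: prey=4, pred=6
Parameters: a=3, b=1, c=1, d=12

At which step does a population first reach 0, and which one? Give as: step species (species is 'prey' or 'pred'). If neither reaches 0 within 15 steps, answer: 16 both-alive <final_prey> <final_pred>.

Step 1: prey: 4+1-0=5; pred: 6+0-7=0
First extinction: pred at step 1

Answer: 1 pred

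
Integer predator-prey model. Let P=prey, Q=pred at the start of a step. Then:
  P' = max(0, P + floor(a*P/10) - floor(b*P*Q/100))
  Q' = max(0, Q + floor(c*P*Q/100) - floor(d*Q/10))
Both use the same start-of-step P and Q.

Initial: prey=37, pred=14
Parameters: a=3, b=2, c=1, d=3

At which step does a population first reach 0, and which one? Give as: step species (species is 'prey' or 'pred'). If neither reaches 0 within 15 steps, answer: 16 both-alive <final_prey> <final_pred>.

Answer: 16 both-alive 26 10

Derivation:
Step 1: prey: 37+11-10=38; pred: 14+5-4=15
Step 2: prey: 38+11-11=38; pred: 15+5-4=16
Step 3: prey: 38+11-12=37; pred: 16+6-4=18
Step 4: prey: 37+11-13=35; pred: 18+6-5=19
Step 5: prey: 35+10-13=32; pred: 19+6-5=20
Step 6: prey: 32+9-12=29; pred: 20+6-6=20
Step 7: prey: 29+8-11=26; pred: 20+5-6=19
Step 8: prey: 26+7-9=24; pred: 19+4-5=18
Step 9: prey: 24+7-8=23; pred: 18+4-5=17
Step 10: prey: 23+6-7=22; pred: 17+3-5=15
Step 11: prey: 22+6-6=22; pred: 15+3-4=14
Step 12: prey: 22+6-6=22; pred: 14+3-4=13
Step 13: prey: 22+6-5=23; pred: 13+2-3=12
Step 14: prey: 23+6-5=24; pred: 12+2-3=11
Step 15: prey: 24+7-5=26; pred: 11+2-3=10
No extinction within 15 steps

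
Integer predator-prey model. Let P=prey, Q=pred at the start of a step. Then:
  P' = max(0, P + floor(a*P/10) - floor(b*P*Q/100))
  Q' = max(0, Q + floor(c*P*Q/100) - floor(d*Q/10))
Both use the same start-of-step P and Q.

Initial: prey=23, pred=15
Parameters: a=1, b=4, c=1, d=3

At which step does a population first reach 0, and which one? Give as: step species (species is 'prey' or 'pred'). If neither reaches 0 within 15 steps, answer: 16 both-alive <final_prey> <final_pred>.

Step 1: prey: 23+2-13=12; pred: 15+3-4=14
Step 2: prey: 12+1-6=7; pred: 14+1-4=11
Step 3: prey: 7+0-3=4; pred: 11+0-3=8
Step 4: prey: 4+0-1=3; pred: 8+0-2=6
Step 5: prey: 3+0-0=3; pred: 6+0-1=5
Step 6: prey: 3+0-0=3; pred: 5+0-1=4
Step 7: prey: 3+0-0=3; pred: 4+0-1=3
Step 8: prey: 3+0-0=3; pred: 3+0-0=3
Steps 9-15: state stable at prey=3, pred=3 (no change)
No extinction within 15 steps

Answer: 16 both-alive 3 3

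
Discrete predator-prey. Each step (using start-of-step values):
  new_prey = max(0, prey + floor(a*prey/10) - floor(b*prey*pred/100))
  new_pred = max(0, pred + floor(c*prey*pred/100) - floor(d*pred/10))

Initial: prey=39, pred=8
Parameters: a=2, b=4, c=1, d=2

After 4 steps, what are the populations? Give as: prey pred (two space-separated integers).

Step 1: prey: 39+7-12=34; pred: 8+3-1=10
Step 2: prey: 34+6-13=27; pred: 10+3-2=11
Step 3: prey: 27+5-11=21; pred: 11+2-2=11
Step 4: prey: 21+4-9=16; pred: 11+2-2=11

Answer: 16 11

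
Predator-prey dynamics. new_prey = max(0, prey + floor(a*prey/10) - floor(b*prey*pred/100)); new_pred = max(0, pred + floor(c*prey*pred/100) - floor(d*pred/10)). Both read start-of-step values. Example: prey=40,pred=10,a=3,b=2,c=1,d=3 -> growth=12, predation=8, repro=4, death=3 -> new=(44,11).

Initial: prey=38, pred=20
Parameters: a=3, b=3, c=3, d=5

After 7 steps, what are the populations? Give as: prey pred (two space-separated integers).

Answer: 1 3

Derivation:
Step 1: prey: 38+11-22=27; pred: 20+22-10=32
Step 2: prey: 27+8-25=10; pred: 32+25-16=41
Step 3: prey: 10+3-12=1; pred: 41+12-20=33
Step 4: prey: 1+0-0=1; pred: 33+0-16=17
Step 5: prey: 1+0-0=1; pred: 17+0-8=9
Step 6: prey: 1+0-0=1; pred: 9+0-4=5
Step 7: prey: 1+0-0=1; pred: 5+0-2=3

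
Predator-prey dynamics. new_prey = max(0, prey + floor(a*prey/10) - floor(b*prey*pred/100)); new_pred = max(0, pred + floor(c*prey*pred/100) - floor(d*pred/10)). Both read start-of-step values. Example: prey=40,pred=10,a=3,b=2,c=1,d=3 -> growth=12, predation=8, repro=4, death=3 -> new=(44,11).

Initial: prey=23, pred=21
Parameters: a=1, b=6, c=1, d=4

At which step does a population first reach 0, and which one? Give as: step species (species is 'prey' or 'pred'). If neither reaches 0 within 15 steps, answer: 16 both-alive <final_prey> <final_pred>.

Step 1: prey: 23+2-28=0; pred: 21+4-8=17
First extinction: prey at step 1

Answer: 1 prey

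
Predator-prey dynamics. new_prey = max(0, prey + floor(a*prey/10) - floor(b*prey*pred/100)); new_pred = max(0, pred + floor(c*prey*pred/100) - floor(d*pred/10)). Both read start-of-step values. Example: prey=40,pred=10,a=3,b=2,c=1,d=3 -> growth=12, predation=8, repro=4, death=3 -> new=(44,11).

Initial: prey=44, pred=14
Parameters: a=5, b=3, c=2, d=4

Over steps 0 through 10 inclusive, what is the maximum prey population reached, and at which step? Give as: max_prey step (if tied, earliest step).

Step 1: prey: 44+22-18=48; pred: 14+12-5=21
Step 2: prey: 48+24-30=42; pred: 21+20-8=33
Step 3: prey: 42+21-41=22; pred: 33+27-13=47
Step 4: prey: 22+11-31=2; pred: 47+20-18=49
Step 5: prey: 2+1-2=1; pred: 49+1-19=31
Step 6: prey: 1+0-0=1; pred: 31+0-12=19
Step 7: prey: 1+0-0=1; pred: 19+0-7=12
Step 8: prey: 1+0-0=1; pred: 12+0-4=8
Step 9: prey: 1+0-0=1; pred: 8+0-3=5
Step 10: prey: 1+0-0=1; pred: 5+0-2=3
Max prey = 48 at step 1

Answer: 48 1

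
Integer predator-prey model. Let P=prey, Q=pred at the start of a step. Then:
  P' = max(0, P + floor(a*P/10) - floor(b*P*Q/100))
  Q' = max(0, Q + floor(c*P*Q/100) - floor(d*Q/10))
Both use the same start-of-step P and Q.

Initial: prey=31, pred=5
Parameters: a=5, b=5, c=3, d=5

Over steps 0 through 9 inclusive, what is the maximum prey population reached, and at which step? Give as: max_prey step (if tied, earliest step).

Answer: 45 2

Derivation:
Step 1: prey: 31+15-7=39; pred: 5+4-2=7
Step 2: prey: 39+19-13=45; pred: 7+8-3=12
Step 3: prey: 45+22-27=40; pred: 12+16-6=22
Step 4: prey: 40+20-44=16; pred: 22+26-11=37
Step 5: prey: 16+8-29=0; pred: 37+17-18=36
Step 6: prey: 0+0-0=0; pred: 36+0-18=18
Step 7: prey: 0+0-0=0; pred: 18+0-9=9
Step 8: prey: 0+0-0=0; pred: 9+0-4=5
Step 9: prey: 0+0-0=0; pred: 5+0-2=3
Max prey = 45 at step 2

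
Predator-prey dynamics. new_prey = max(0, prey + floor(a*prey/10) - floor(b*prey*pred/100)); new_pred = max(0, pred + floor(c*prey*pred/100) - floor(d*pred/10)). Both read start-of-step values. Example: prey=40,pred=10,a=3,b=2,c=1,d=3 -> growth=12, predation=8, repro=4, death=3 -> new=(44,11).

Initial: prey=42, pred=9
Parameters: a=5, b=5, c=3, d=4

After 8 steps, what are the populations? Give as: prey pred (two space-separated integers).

Step 1: prey: 42+21-18=45; pred: 9+11-3=17
Step 2: prey: 45+22-38=29; pred: 17+22-6=33
Step 3: prey: 29+14-47=0; pred: 33+28-13=48
Step 4: prey: 0+0-0=0; pred: 48+0-19=29
Step 5: prey: 0+0-0=0; pred: 29+0-11=18
Step 6: prey: 0+0-0=0; pred: 18+0-7=11
Step 7: prey: 0+0-0=0; pred: 11+0-4=7
Step 8: prey: 0+0-0=0; pred: 7+0-2=5

Answer: 0 5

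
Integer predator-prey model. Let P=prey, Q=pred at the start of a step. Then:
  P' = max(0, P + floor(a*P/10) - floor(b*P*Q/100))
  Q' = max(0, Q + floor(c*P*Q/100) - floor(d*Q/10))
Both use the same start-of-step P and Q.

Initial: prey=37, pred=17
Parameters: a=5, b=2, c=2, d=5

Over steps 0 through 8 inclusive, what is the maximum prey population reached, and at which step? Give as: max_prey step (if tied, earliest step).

Step 1: prey: 37+18-12=43; pred: 17+12-8=21
Step 2: prey: 43+21-18=46; pred: 21+18-10=29
Step 3: prey: 46+23-26=43; pred: 29+26-14=41
Step 4: prey: 43+21-35=29; pred: 41+35-20=56
Step 5: prey: 29+14-32=11; pred: 56+32-28=60
Step 6: prey: 11+5-13=3; pred: 60+13-30=43
Step 7: prey: 3+1-2=2; pred: 43+2-21=24
Step 8: prey: 2+1-0=3; pred: 24+0-12=12
Max prey = 46 at step 2

Answer: 46 2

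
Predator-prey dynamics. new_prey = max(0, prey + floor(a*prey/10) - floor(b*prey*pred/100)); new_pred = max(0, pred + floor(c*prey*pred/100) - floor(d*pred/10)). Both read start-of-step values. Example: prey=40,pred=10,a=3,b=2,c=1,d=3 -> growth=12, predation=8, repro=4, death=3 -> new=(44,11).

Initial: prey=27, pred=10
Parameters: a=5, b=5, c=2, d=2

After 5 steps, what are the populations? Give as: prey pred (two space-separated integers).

Answer: 1 22

Derivation:
Step 1: prey: 27+13-13=27; pred: 10+5-2=13
Step 2: prey: 27+13-17=23; pred: 13+7-2=18
Step 3: prey: 23+11-20=14; pred: 18+8-3=23
Step 4: prey: 14+7-16=5; pred: 23+6-4=25
Step 5: prey: 5+2-6=1; pred: 25+2-5=22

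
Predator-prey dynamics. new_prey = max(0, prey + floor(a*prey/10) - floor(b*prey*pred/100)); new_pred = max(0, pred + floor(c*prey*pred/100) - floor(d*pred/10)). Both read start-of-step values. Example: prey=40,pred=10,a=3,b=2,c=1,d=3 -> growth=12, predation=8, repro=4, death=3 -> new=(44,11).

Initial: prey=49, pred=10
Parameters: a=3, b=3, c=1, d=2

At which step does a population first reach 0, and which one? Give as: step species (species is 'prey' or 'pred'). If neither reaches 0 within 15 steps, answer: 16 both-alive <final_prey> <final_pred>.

Answer: 16 both-alive 5 6

Derivation:
Step 1: prey: 49+14-14=49; pred: 10+4-2=12
Step 2: prey: 49+14-17=46; pred: 12+5-2=15
Step 3: prey: 46+13-20=39; pred: 15+6-3=18
Step 4: prey: 39+11-21=29; pred: 18+7-3=22
Step 5: prey: 29+8-19=18; pred: 22+6-4=24
Step 6: prey: 18+5-12=11; pred: 24+4-4=24
Step 7: prey: 11+3-7=7; pred: 24+2-4=22
Step 8: prey: 7+2-4=5; pred: 22+1-4=19
Step 9: prey: 5+1-2=4; pred: 19+0-3=16
Step 10: prey: 4+1-1=4; pred: 16+0-3=13
Step 11: prey: 4+1-1=4; pred: 13+0-2=11
Step 12: prey: 4+1-1=4; pred: 11+0-2=9
Step 13: prey: 4+1-1=4; pred: 9+0-1=8
Step 14: prey: 4+1-0=5; pred: 8+0-1=7
Step 15: prey: 5+1-1=5; pred: 7+0-1=6
No extinction within 15 steps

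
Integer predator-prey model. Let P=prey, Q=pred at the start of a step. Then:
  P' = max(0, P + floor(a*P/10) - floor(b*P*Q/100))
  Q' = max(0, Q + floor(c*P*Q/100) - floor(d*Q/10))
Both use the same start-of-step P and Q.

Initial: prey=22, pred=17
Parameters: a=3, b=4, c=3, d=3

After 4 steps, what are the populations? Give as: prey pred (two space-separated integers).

Step 1: prey: 22+6-14=14; pred: 17+11-5=23
Step 2: prey: 14+4-12=6; pred: 23+9-6=26
Step 3: prey: 6+1-6=1; pred: 26+4-7=23
Step 4: prey: 1+0-0=1; pred: 23+0-6=17

Answer: 1 17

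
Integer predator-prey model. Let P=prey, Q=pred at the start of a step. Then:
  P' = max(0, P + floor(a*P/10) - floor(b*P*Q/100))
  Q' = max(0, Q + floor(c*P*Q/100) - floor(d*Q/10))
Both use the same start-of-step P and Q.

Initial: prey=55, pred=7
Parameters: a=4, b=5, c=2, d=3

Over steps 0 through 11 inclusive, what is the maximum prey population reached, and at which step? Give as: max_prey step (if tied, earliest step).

Answer: 58 1

Derivation:
Step 1: prey: 55+22-19=58; pred: 7+7-2=12
Step 2: prey: 58+23-34=47; pred: 12+13-3=22
Step 3: prey: 47+18-51=14; pred: 22+20-6=36
Step 4: prey: 14+5-25=0; pred: 36+10-10=36
Step 5: prey: 0+0-0=0; pred: 36+0-10=26
Step 6: prey: 0+0-0=0; pred: 26+0-7=19
Step 7: prey: 0+0-0=0; pred: 19+0-5=14
Step 8: prey: 0+0-0=0; pred: 14+0-4=10
Step 9: prey: 0+0-0=0; pred: 10+0-3=7
Step 10: prey: 0+0-0=0; pred: 7+0-2=5
Step 11: prey: 0+0-0=0; pred: 5+0-1=4
Max prey = 58 at step 1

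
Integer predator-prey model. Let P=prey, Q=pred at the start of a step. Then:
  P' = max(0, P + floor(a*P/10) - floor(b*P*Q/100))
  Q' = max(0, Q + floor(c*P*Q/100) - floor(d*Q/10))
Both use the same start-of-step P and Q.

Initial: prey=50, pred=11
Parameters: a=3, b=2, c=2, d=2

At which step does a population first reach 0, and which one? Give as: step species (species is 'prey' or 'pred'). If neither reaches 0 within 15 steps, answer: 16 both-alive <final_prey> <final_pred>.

Step 1: prey: 50+15-11=54; pred: 11+11-2=20
Step 2: prey: 54+16-21=49; pred: 20+21-4=37
Step 3: prey: 49+14-36=27; pred: 37+36-7=66
Step 4: prey: 27+8-35=0; pred: 66+35-13=88
First extinction: prey at step 4

Answer: 4 prey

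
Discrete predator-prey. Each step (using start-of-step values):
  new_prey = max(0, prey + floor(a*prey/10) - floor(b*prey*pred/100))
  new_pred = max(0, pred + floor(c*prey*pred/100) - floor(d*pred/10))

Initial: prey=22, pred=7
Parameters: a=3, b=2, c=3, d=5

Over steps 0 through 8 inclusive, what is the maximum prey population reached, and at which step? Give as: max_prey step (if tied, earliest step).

Step 1: prey: 22+6-3=25; pred: 7+4-3=8
Step 2: prey: 25+7-4=28; pred: 8+6-4=10
Step 3: prey: 28+8-5=31; pred: 10+8-5=13
Step 4: prey: 31+9-8=32; pred: 13+12-6=19
Step 5: prey: 32+9-12=29; pred: 19+18-9=28
Step 6: prey: 29+8-16=21; pred: 28+24-14=38
Step 7: prey: 21+6-15=12; pred: 38+23-19=42
Step 8: prey: 12+3-10=5; pred: 42+15-21=36
Max prey = 32 at step 4

Answer: 32 4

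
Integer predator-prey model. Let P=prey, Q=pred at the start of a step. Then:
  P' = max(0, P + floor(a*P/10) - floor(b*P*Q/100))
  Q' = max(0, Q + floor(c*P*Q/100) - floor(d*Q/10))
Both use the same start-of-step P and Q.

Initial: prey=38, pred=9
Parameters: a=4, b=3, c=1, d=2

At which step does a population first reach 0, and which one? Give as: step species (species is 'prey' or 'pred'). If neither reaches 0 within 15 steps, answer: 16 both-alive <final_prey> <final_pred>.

Step 1: prey: 38+15-10=43; pred: 9+3-1=11
Step 2: prey: 43+17-14=46; pred: 11+4-2=13
Step 3: prey: 46+18-17=47; pred: 13+5-2=16
Step 4: prey: 47+18-22=43; pred: 16+7-3=20
Step 5: prey: 43+17-25=35; pred: 20+8-4=24
Step 6: prey: 35+14-25=24; pred: 24+8-4=28
Step 7: prey: 24+9-20=13; pred: 28+6-5=29
Step 8: prey: 13+5-11=7; pred: 29+3-5=27
Step 9: prey: 7+2-5=4; pred: 27+1-5=23
Step 10: prey: 4+1-2=3; pred: 23+0-4=19
Step 11: prey: 3+1-1=3; pred: 19+0-3=16
Step 12: prey: 3+1-1=3; pred: 16+0-3=13
Step 13: prey: 3+1-1=3; pred: 13+0-2=11
Step 14: prey: 3+1-0=4; pred: 11+0-2=9
Step 15: prey: 4+1-1=4; pred: 9+0-1=8
No extinction within 15 steps

Answer: 16 both-alive 4 8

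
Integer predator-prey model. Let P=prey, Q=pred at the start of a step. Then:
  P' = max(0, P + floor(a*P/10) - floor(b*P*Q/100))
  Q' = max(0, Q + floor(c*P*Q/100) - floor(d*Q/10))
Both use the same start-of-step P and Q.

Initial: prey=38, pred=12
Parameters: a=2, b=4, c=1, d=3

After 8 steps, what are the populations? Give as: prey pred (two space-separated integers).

Step 1: prey: 38+7-18=27; pred: 12+4-3=13
Step 2: prey: 27+5-14=18; pred: 13+3-3=13
Step 3: prey: 18+3-9=12; pred: 13+2-3=12
Step 4: prey: 12+2-5=9; pred: 12+1-3=10
Step 5: prey: 9+1-3=7; pred: 10+0-3=7
Step 6: prey: 7+1-1=7; pred: 7+0-2=5
Step 7: prey: 7+1-1=7; pred: 5+0-1=4
Step 8: prey: 7+1-1=7; pred: 4+0-1=3

Answer: 7 3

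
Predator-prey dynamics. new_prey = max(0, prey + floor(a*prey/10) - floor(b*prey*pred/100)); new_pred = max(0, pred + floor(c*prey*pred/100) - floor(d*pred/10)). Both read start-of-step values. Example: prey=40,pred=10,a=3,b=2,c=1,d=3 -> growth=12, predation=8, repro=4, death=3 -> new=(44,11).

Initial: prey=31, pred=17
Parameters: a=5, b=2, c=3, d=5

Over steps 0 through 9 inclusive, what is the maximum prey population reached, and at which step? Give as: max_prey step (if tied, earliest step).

Answer: 37 2

Derivation:
Step 1: prey: 31+15-10=36; pred: 17+15-8=24
Step 2: prey: 36+18-17=37; pred: 24+25-12=37
Step 3: prey: 37+18-27=28; pred: 37+41-18=60
Step 4: prey: 28+14-33=9; pred: 60+50-30=80
Step 5: prey: 9+4-14=0; pred: 80+21-40=61
Step 6: prey: 0+0-0=0; pred: 61+0-30=31
Step 7: prey: 0+0-0=0; pred: 31+0-15=16
Step 8: prey: 0+0-0=0; pred: 16+0-8=8
Step 9: prey: 0+0-0=0; pred: 8+0-4=4
Max prey = 37 at step 2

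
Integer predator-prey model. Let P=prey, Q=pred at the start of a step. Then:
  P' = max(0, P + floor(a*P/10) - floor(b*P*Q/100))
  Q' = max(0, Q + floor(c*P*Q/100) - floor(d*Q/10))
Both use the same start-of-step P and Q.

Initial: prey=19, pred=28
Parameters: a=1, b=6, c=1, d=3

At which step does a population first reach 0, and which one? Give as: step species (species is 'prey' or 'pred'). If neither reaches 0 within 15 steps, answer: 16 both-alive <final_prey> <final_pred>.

Answer: 1 prey

Derivation:
Step 1: prey: 19+1-31=0; pred: 28+5-8=25
First extinction: prey at step 1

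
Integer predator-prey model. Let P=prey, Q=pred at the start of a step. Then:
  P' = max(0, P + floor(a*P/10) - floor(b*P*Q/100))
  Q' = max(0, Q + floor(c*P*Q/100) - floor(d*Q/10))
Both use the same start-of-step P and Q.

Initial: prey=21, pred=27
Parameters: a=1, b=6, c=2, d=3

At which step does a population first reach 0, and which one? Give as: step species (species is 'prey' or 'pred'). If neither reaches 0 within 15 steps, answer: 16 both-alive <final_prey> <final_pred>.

Step 1: prey: 21+2-34=0; pred: 27+11-8=30
First extinction: prey at step 1

Answer: 1 prey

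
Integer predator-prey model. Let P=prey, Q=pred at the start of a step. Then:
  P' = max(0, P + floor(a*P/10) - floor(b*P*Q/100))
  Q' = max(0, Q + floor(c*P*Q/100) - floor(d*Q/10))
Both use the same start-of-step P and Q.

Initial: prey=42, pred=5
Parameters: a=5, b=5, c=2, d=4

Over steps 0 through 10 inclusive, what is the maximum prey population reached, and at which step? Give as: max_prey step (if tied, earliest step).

Step 1: prey: 42+21-10=53; pred: 5+4-2=7
Step 2: prey: 53+26-18=61; pred: 7+7-2=12
Step 3: prey: 61+30-36=55; pred: 12+14-4=22
Step 4: prey: 55+27-60=22; pred: 22+24-8=38
Step 5: prey: 22+11-41=0; pred: 38+16-15=39
Step 6: prey: 0+0-0=0; pred: 39+0-15=24
Step 7: prey: 0+0-0=0; pred: 24+0-9=15
Step 8: prey: 0+0-0=0; pred: 15+0-6=9
Step 9: prey: 0+0-0=0; pred: 9+0-3=6
Step 10: prey: 0+0-0=0; pred: 6+0-2=4
Max prey = 61 at step 2

Answer: 61 2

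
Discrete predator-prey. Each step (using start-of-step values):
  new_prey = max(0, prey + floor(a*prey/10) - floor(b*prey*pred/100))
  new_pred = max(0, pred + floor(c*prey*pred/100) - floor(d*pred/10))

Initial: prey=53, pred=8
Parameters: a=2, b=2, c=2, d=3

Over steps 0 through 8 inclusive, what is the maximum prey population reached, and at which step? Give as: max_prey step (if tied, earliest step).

Step 1: prey: 53+10-8=55; pred: 8+8-2=14
Step 2: prey: 55+11-15=51; pred: 14+15-4=25
Step 3: prey: 51+10-25=36; pred: 25+25-7=43
Step 4: prey: 36+7-30=13; pred: 43+30-12=61
Step 5: prey: 13+2-15=0; pred: 61+15-18=58
Step 6: prey: 0+0-0=0; pred: 58+0-17=41
Step 7: prey: 0+0-0=0; pred: 41+0-12=29
Step 8: prey: 0+0-0=0; pred: 29+0-8=21
Max prey = 55 at step 1

Answer: 55 1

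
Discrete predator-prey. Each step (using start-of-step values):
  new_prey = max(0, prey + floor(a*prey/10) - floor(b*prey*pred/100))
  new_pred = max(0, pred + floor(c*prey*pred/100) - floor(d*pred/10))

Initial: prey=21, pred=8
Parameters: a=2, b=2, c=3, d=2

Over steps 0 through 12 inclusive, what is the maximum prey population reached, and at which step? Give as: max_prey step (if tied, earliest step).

Answer: 22 1

Derivation:
Step 1: prey: 21+4-3=22; pred: 8+5-1=12
Step 2: prey: 22+4-5=21; pred: 12+7-2=17
Step 3: prey: 21+4-7=18; pred: 17+10-3=24
Step 4: prey: 18+3-8=13; pred: 24+12-4=32
Step 5: prey: 13+2-8=7; pred: 32+12-6=38
Step 6: prey: 7+1-5=3; pred: 38+7-7=38
Step 7: prey: 3+0-2=1; pred: 38+3-7=34
Step 8: prey: 1+0-0=1; pred: 34+1-6=29
Step 9: prey: 1+0-0=1; pred: 29+0-5=24
Step 10: prey: 1+0-0=1; pred: 24+0-4=20
Step 11: prey: 1+0-0=1; pred: 20+0-4=16
Step 12: prey: 1+0-0=1; pred: 16+0-3=13
Max prey = 22 at step 1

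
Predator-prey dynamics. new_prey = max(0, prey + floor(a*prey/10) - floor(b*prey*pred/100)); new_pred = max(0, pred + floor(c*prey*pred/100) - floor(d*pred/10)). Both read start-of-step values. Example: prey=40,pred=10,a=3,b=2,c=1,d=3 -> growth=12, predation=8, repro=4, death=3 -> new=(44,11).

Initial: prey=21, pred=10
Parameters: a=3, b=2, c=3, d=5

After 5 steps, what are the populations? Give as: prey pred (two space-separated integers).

Step 1: prey: 21+6-4=23; pred: 10+6-5=11
Step 2: prey: 23+6-5=24; pred: 11+7-5=13
Step 3: prey: 24+7-6=25; pred: 13+9-6=16
Step 4: prey: 25+7-8=24; pred: 16+12-8=20
Step 5: prey: 24+7-9=22; pred: 20+14-10=24

Answer: 22 24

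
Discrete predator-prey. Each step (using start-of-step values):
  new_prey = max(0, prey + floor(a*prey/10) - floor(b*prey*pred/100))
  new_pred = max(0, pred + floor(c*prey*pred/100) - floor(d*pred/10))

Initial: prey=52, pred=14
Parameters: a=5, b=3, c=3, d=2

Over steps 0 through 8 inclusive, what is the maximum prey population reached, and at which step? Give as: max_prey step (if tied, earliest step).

Answer: 57 1

Derivation:
Step 1: prey: 52+26-21=57; pred: 14+21-2=33
Step 2: prey: 57+28-56=29; pred: 33+56-6=83
Step 3: prey: 29+14-72=0; pred: 83+72-16=139
Step 4: prey: 0+0-0=0; pred: 139+0-27=112
Step 5: prey: 0+0-0=0; pred: 112+0-22=90
Step 6: prey: 0+0-0=0; pred: 90+0-18=72
Step 7: prey: 0+0-0=0; pred: 72+0-14=58
Step 8: prey: 0+0-0=0; pred: 58+0-11=47
Max prey = 57 at step 1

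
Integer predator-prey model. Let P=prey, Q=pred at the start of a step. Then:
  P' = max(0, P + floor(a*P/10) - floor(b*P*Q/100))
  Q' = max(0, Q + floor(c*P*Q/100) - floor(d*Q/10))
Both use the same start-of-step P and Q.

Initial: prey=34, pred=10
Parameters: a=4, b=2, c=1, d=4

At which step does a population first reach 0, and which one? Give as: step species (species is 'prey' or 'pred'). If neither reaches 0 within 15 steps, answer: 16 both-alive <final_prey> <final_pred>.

Step 1: prey: 34+13-6=41; pred: 10+3-4=9
Step 2: prey: 41+16-7=50; pred: 9+3-3=9
Step 3: prey: 50+20-9=61; pred: 9+4-3=10
Step 4: prey: 61+24-12=73; pred: 10+6-4=12
Step 5: prey: 73+29-17=85; pred: 12+8-4=16
Step 6: prey: 85+34-27=92; pred: 16+13-6=23
Step 7: prey: 92+36-42=86; pred: 23+21-9=35
Step 8: prey: 86+34-60=60; pred: 35+30-14=51
Step 9: prey: 60+24-61=23; pred: 51+30-20=61
Step 10: prey: 23+9-28=4; pred: 61+14-24=51
Step 11: prey: 4+1-4=1; pred: 51+2-20=33
Step 12: prey: 1+0-0=1; pred: 33+0-13=20
Step 13: prey: 1+0-0=1; pred: 20+0-8=12
Step 14: prey: 1+0-0=1; pred: 12+0-4=8
Step 15: prey: 1+0-0=1; pred: 8+0-3=5
No extinction within 15 steps

Answer: 16 both-alive 1 5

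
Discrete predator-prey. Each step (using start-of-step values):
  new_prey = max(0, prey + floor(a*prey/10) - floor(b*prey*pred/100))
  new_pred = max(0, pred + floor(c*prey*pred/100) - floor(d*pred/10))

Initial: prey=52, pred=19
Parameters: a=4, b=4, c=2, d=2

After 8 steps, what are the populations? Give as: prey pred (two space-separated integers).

Step 1: prey: 52+20-39=33; pred: 19+19-3=35
Step 2: prey: 33+13-46=0; pred: 35+23-7=51
Step 3: prey: 0+0-0=0; pred: 51+0-10=41
Step 4: prey: 0+0-0=0; pred: 41+0-8=33
Step 5: prey: 0+0-0=0; pred: 33+0-6=27
Step 6: prey: 0+0-0=0; pred: 27+0-5=22
Step 7: prey: 0+0-0=0; pred: 22+0-4=18
Step 8: prey: 0+0-0=0; pred: 18+0-3=15

Answer: 0 15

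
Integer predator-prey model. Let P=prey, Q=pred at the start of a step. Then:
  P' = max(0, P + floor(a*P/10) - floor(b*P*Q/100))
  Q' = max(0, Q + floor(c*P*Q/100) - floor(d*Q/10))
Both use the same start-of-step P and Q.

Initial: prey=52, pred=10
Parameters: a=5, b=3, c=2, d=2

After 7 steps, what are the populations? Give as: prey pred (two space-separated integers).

Answer: 0 49

Derivation:
Step 1: prey: 52+26-15=63; pred: 10+10-2=18
Step 2: prey: 63+31-34=60; pred: 18+22-3=37
Step 3: prey: 60+30-66=24; pred: 37+44-7=74
Step 4: prey: 24+12-53=0; pred: 74+35-14=95
Step 5: prey: 0+0-0=0; pred: 95+0-19=76
Step 6: prey: 0+0-0=0; pred: 76+0-15=61
Step 7: prey: 0+0-0=0; pred: 61+0-12=49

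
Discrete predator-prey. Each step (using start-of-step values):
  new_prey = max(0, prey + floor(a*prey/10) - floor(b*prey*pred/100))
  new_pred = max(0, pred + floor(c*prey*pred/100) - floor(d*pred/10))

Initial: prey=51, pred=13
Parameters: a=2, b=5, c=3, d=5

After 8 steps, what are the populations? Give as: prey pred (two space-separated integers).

Answer: 0 1

Derivation:
Step 1: prey: 51+10-33=28; pred: 13+19-6=26
Step 2: prey: 28+5-36=0; pred: 26+21-13=34
Step 3: prey: 0+0-0=0; pred: 34+0-17=17
Step 4: prey: 0+0-0=0; pred: 17+0-8=9
Step 5: prey: 0+0-0=0; pred: 9+0-4=5
Step 6: prey: 0+0-0=0; pred: 5+0-2=3
Step 7: prey: 0+0-0=0; pred: 3+0-1=2
Step 8: prey: 0+0-0=0; pred: 2+0-1=1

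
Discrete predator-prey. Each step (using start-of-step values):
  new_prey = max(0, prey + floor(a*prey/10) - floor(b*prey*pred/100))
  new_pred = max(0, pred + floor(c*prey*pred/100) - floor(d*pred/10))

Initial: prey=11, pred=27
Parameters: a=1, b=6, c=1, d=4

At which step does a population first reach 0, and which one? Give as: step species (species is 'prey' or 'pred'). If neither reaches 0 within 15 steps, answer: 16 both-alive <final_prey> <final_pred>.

Answer: 1 prey

Derivation:
Step 1: prey: 11+1-17=0; pred: 27+2-10=19
First extinction: prey at step 1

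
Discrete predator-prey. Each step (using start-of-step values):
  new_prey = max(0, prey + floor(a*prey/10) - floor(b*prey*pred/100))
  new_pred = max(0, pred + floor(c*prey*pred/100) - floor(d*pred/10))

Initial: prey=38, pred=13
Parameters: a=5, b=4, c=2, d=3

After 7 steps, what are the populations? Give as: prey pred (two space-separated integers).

Step 1: prey: 38+19-19=38; pred: 13+9-3=19
Step 2: prey: 38+19-28=29; pred: 19+14-5=28
Step 3: prey: 29+14-32=11; pred: 28+16-8=36
Step 4: prey: 11+5-15=1; pred: 36+7-10=33
Step 5: prey: 1+0-1=0; pred: 33+0-9=24
Step 6: prey: 0+0-0=0; pred: 24+0-7=17
Step 7: prey: 0+0-0=0; pred: 17+0-5=12

Answer: 0 12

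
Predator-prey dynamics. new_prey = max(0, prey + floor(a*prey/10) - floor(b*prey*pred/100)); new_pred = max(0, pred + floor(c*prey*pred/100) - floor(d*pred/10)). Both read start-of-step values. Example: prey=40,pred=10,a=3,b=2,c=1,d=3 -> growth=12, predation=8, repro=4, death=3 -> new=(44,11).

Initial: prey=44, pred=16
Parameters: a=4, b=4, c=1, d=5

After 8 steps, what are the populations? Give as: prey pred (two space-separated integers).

Answer: 56 3

Derivation:
Step 1: prey: 44+17-28=33; pred: 16+7-8=15
Step 2: prey: 33+13-19=27; pred: 15+4-7=12
Step 3: prey: 27+10-12=25; pred: 12+3-6=9
Step 4: prey: 25+10-9=26; pred: 9+2-4=7
Step 5: prey: 26+10-7=29; pred: 7+1-3=5
Step 6: prey: 29+11-5=35; pred: 5+1-2=4
Step 7: prey: 35+14-5=44; pred: 4+1-2=3
Step 8: prey: 44+17-5=56; pred: 3+1-1=3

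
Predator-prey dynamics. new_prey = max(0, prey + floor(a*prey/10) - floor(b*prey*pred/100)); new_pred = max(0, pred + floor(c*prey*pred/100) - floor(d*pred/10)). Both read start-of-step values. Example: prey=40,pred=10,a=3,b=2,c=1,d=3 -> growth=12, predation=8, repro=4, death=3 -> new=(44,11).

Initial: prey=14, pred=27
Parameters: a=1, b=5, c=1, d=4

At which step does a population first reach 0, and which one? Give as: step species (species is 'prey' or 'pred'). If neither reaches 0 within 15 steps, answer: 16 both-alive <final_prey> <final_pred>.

Step 1: prey: 14+1-18=0; pred: 27+3-10=20
First extinction: prey at step 1

Answer: 1 prey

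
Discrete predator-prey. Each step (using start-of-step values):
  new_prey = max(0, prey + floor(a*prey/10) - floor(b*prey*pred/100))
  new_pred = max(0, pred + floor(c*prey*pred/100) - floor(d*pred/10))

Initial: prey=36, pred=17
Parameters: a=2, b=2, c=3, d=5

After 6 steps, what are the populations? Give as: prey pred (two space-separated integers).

Step 1: prey: 36+7-12=31; pred: 17+18-8=27
Step 2: prey: 31+6-16=21; pred: 27+25-13=39
Step 3: prey: 21+4-16=9; pred: 39+24-19=44
Step 4: prey: 9+1-7=3; pred: 44+11-22=33
Step 5: prey: 3+0-1=2; pred: 33+2-16=19
Step 6: prey: 2+0-0=2; pred: 19+1-9=11

Answer: 2 11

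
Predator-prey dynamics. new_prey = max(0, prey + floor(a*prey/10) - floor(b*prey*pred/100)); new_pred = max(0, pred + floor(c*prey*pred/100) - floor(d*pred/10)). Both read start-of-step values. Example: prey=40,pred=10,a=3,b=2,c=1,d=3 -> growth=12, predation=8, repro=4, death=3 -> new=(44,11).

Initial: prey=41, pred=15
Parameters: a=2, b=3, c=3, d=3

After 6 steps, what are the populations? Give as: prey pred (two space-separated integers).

Answer: 0 17

Derivation:
Step 1: prey: 41+8-18=31; pred: 15+18-4=29
Step 2: prey: 31+6-26=11; pred: 29+26-8=47
Step 3: prey: 11+2-15=0; pred: 47+15-14=48
Step 4: prey: 0+0-0=0; pred: 48+0-14=34
Step 5: prey: 0+0-0=0; pred: 34+0-10=24
Step 6: prey: 0+0-0=0; pred: 24+0-7=17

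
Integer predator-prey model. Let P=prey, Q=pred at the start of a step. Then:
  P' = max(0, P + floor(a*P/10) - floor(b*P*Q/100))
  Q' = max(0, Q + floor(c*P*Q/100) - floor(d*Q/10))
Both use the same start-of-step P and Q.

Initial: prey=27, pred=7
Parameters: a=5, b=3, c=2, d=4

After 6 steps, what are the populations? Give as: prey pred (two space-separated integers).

Answer: 14 60

Derivation:
Step 1: prey: 27+13-5=35; pred: 7+3-2=8
Step 2: prey: 35+17-8=44; pred: 8+5-3=10
Step 3: prey: 44+22-13=53; pred: 10+8-4=14
Step 4: prey: 53+26-22=57; pred: 14+14-5=23
Step 5: prey: 57+28-39=46; pred: 23+26-9=40
Step 6: prey: 46+23-55=14; pred: 40+36-16=60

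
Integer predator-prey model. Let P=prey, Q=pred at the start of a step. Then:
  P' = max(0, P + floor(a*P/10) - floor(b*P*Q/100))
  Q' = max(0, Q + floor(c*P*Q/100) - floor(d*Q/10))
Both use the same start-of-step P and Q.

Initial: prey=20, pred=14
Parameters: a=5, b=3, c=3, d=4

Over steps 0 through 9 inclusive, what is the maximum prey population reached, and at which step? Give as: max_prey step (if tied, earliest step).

Answer: 22 1

Derivation:
Step 1: prey: 20+10-8=22; pred: 14+8-5=17
Step 2: prey: 22+11-11=22; pred: 17+11-6=22
Step 3: prey: 22+11-14=19; pred: 22+14-8=28
Step 4: prey: 19+9-15=13; pred: 28+15-11=32
Step 5: prey: 13+6-12=7; pred: 32+12-12=32
Step 6: prey: 7+3-6=4; pred: 32+6-12=26
Step 7: prey: 4+2-3=3; pred: 26+3-10=19
Step 8: prey: 3+1-1=3; pred: 19+1-7=13
Step 9: prey: 3+1-1=3; pred: 13+1-5=9
Max prey = 22 at step 1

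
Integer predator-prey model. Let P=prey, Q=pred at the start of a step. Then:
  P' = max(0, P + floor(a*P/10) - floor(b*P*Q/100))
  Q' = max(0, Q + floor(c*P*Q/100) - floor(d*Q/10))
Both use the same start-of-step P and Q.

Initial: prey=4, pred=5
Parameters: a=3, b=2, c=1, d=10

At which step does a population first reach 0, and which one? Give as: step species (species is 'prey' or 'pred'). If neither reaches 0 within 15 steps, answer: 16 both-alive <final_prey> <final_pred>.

Answer: 1 pred

Derivation:
Step 1: prey: 4+1-0=5; pred: 5+0-5=0
First extinction: pred at step 1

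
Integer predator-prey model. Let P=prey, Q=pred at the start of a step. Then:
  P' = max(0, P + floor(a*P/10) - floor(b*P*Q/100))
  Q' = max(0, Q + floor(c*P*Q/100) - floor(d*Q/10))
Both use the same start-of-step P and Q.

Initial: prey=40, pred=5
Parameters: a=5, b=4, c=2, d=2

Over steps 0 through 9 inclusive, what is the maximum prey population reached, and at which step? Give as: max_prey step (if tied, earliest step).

Answer: 62 2

Derivation:
Step 1: prey: 40+20-8=52; pred: 5+4-1=8
Step 2: prey: 52+26-16=62; pred: 8+8-1=15
Step 3: prey: 62+31-37=56; pred: 15+18-3=30
Step 4: prey: 56+28-67=17; pred: 30+33-6=57
Step 5: prey: 17+8-38=0; pred: 57+19-11=65
Step 6: prey: 0+0-0=0; pred: 65+0-13=52
Step 7: prey: 0+0-0=0; pred: 52+0-10=42
Step 8: prey: 0+0-0=0; pred: 42+0-8=34
Step 9: prey: 0+0-0=0; pred: 34+0-6=28
Max prey = 62 at step 2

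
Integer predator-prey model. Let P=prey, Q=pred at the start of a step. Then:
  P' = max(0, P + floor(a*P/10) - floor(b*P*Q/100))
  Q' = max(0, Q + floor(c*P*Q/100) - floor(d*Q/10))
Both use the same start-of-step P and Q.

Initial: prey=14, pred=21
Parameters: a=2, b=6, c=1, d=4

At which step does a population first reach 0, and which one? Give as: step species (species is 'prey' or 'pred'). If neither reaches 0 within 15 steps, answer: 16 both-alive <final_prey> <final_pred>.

Answer: 1 prey

Derivation:
Step 1: prey: 14+2-17=0; pred: 21+2-8=15
First extinction: prey at step 1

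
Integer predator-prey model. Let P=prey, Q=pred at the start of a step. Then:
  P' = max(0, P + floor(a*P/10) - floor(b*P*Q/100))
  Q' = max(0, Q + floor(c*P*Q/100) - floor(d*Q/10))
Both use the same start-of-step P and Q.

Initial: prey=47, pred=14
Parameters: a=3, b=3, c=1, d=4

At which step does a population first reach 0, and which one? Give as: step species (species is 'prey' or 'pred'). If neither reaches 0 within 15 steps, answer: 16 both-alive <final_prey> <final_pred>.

Step 1: prey: 47+14-19=42; pred: 14+6-5=15
Step 2: prey: 42+12-18=36; pred: 15+6-6=15
Step 3: prey: 36+10-16=30; pred: 15+5-6=14
Step 4: prey: 30+9-12=27; pred: 14+4-5=13
Step 5: prey: 27+8-10=25; pred: 13+3-5=11
Step 6: prey: 25+7-8=24; pred: 11+2-4=9
Step 7: prey: 24+7-6=25; pred: 9+2-3=8
Step 8: prey: 25+7-6=26; pred: 8+2-3=7
Step 9: prey: 26+7-5=28; pred: 7+1-2=6
Step 10: prey: 28+8-5=31; pred: 6+1-2=5
Step 11: prey: 31+9-4=36; pred: 5+1-2=4
Step 12: prey: 36+10-4=42; pred: 4+1-1=4
Step 13: prey: 42+12-5=49; pred: 4+1-1=4
Step 14: prey: 49+14-5=58; pred: 4+1-1=4
Step 15: prey: 58+17-6=69; pred: 4+2-1=5
No extinction within 15 steps

Answer: 16 both-alive 69 5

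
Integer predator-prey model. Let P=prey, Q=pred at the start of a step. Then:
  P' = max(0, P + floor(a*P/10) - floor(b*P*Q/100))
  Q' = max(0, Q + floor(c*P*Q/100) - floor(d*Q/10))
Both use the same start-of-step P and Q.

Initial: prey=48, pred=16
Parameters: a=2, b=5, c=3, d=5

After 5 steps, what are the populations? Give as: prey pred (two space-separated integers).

Step 1: prey: 48+9-38=19; pred: 16+23-8=31
Step 2: prey: 19+3-29=0; pred: 31+17-15=33
Step 3: prey: 0+0-0=0; pred: 33+0-16=17
Step 4: prey: 0+0-0=0; pred: 17+0-8=9
Step 5: prey: 0+0-0=0; pred: 9+0-4=5

Answer: 0 5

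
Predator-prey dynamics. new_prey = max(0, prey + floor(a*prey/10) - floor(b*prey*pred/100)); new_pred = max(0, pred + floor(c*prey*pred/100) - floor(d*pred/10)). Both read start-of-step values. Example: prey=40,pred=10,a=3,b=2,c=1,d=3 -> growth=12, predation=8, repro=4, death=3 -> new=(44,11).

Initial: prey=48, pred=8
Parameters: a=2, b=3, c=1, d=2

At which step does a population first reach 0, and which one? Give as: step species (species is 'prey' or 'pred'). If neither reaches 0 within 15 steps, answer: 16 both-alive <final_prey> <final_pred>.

Step 1: prey: 48+9-11=46; pred: 8+3-1=10
Step 2: prey: 46+9-13=42; pred: 10+4-2=12
Step 3: prey: 42+8-15=35; pred: 12+5-2=15
Step 4: prey: 35+7-15=27; pred: 15+5-3=17
Step 5: prey: 27+5-13=19; pred: 17+4-3=18
Step 6: prey: 19+3-10=12; pred: 18+3-3=18
Step 7: prey: 12+2-6=8; pred: 18+2-3=17
Step 8: prey: 8+1-4=5; pred: 17+1-3=15
Step 9: prey: 5+1-2=4; pred: 15+0-3=12
Step 10: prey: 4+0-1=3; pred: 12+0-2=10
Step 11: prey: 3+0-0=3; pred: 10+0-2=8
Step 12: prey: 3+0-0=3; pred: 8+0-1=7
Step 13: prey: 3+0-0=3; pred: 7+0-1=6
Step 14: prey: 3+0-0=3; pred: 6+0-1=5
Step 15: prey: 3+0-0=3; pred: 5+0-1=4
No extinction within 15 steps

Answer: 16 both-alive 3 4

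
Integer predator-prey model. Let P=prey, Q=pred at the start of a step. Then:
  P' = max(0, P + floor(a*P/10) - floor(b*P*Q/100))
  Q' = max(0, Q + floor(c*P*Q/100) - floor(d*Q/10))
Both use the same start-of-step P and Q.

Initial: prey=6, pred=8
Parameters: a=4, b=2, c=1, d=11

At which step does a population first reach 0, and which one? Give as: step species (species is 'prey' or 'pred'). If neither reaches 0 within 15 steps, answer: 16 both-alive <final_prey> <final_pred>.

Step 1: prey: 6+2-0=8; pred: 8+0-8=0
First extinction: pred at step 1

Answer: 1 pred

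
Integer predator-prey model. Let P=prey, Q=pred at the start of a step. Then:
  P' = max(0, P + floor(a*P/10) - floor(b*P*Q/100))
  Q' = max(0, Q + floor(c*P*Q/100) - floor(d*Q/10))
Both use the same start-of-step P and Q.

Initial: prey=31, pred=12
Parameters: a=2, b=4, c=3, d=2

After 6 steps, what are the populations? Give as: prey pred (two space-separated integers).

Answer: 0 17

Derivation:
Step 1: prey: 31+6-14=23; pred: 12+11-2=21
Step 2: prey: 23+4-19=8; pred: 21+14-4=31
Step 3: prey: 8+1-9=0; pred: 31+7-6=32
Step 4: prey: 0+0-0=0; pred: 32+0-6=26
Step 5: prey: 0+0-0=0; pred: 26+0-5=21
Step 6: prey: 0+0-0=0; pred: 21+0-4=17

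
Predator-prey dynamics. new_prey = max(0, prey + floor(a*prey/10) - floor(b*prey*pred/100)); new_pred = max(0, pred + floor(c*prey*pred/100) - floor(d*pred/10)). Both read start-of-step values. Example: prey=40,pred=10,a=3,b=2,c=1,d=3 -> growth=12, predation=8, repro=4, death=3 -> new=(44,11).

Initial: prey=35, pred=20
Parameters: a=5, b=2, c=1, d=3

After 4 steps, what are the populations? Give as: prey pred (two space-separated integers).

Answer: 45 29

Derivation:
Step 1: prey: 35+17-14=38; pred: 20+7-6=21
Step 2: prey: 38+19-15=42; pred: 21+7-6=22
Step 3: prey: 42+21-18=45; pred: 22+9-6=25
Step 4: prey: 45+22-22=45; pred: 25+11-7=29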